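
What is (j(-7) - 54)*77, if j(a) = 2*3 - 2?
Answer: -3850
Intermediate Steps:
j(a) = 4 (j(a) = 6 - 2 = 4)
(j(-7) - 54)*77 = (4 - 54)*77 = -50*77 = -3850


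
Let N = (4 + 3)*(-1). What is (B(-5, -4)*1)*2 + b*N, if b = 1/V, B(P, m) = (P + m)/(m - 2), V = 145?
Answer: 428/145 ≈ 2.9517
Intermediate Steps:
B(P, m) = (P + m)/(-2 + m)
N = -7 (N = 7*(-1) = -7)
b = 1/145 ≈ 0.0068966
(B(-5, -4)*1)*2 + b*N = (((-5 - 4)/(-2 - 4))*1)*2 + (1/145)*(-7) = ((-9/(-6))*1)*2 - 7/145 = (-⅙*(-9)*1)*2 - 7/145 = ((3/2)*1)*2 - 7/145 = (3/2)*2 - 7/145 = 3 - 7/145 = 428/145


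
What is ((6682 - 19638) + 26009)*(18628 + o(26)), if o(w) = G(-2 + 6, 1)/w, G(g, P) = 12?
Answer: 3161045010/13 ≈ 2.4316e+8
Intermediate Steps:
o(w) = 12/w
((6682 - 19638) + 26009)*(18628 + o(26)) = ((6682 - 19638) + 26009)*(18628 + 12/26) = (-12956 + 26009)*(18628 + 12*(1/26)) = 13053*(18628 + 6/13) = 13053*(242170/13) = 3161045010/13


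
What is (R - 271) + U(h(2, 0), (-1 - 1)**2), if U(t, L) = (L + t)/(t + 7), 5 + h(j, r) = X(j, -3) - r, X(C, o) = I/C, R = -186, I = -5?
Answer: -450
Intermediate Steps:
X(C, o) = -5/C
h(j, r) = -5 - r - 5/j (h(j, r) = -5 + (-5/j - r) = -5 + (-r - 5/j) = -5 - r - 5/j)
U(t, L) = (L + t)/(7 + t)
(R - 271) + U(h(2, 0), (-1 - 1)**2) = (-186 - 271) + ((-1 - 1)**2 + (-5 - 1*0 - 5/2))/(7 + (-5 - 1*0 - 5/2)) = -457 + ((-2)**2 + (-5 + 0 - 5*1/2))/(7 + (-5 + 0 - 5*1/2)) = -457 + (4 + (-5 + 0 - 5/2))/(7 + (-5 + 0 - 5/2)) = -457 + (4 - 15/2)/(7 - 15/2) = -457 - 7/2/(-1/2) = -457 - 2*(-7/2) = -457 + 7 = -450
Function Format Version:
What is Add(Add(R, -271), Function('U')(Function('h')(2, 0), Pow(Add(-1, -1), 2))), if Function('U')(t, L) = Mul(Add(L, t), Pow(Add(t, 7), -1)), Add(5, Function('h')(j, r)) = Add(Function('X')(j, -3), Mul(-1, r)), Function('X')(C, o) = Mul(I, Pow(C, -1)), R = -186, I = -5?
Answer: -450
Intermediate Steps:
Function('X')(C, o) = Mul(-5, Pow(C, -1))
Function('h')(j, r) = Add(-5, Mul(-1, r), Mul(-5, Pow(j, -1))) (Function('h')(j, r) = Add(-5, Add(Mul(-5, Pow(j, -1)), Mul(-1, r))) = Add(-5, Add(Mul(-1, r), Mul(-5, Pow(j, -1)))) = Add(-5, Mul(-1, r), Mul(-5, Pow(j, -1))))
Function('U')(t, L) = Mul(Pow(Add(7, t), -1), Add(L, t)) (Function('U')(t, L) = Mul(Add(L, t), Pow(Add(7, t), -1)) = Mul(Pow(Add(7, t), -1), Add(L, t)))
Add(Add(R, -271), Function('U')(Function('h')(2, 0), Pow(Add(-1, -1), 2))) = Add(Add(-186, -271), Mul(Pow(Add(7, Add(-5, Mul(-1, 0), Mul(-5, Pow(2, -1)))), -1), Add(Pow(Add(-1, -1), 2), Add(-5, Mul(-1, 0), Mul(-5, Pow(2, -1)))))) = Add(-457, Mul(Pow(Add(7, Add(-5, 0, Mul(-5, Rational(1, 2)))), -1), Add(Pow(-2, 2), Add(-5, 0, Mul(-5, Rational(1, 2)))))) = Add(-457, Mul(Pow(Add(7, Add(-5, 0, Rational(-5, 2))), -1), Add(4, Add(-5, 0, Rational(-5, 2))))) = Add(-457, Mul(Pow(Add(7, Rational(-15, 2)), -1), Add(4, Rational(-15, 2)))) = Add(-457, Mul(Pow(Rational(-1, 2), -1), Rational(-7, 2))) = Add(-457, Mul(-2, Rational(-7, 2))) = Add(-457, 7) = -450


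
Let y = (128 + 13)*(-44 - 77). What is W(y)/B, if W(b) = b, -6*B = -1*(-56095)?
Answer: 102366/56095 ≈ 1.8249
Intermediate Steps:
y = -17061 (y = 141*(-121) = -17061)
B = -56095/6 (B = -(-1)*(-56095)/6 = -1/6*56095 = -56095/6 ≈ -9349.2)
W(y)/B = -17061/(-56095/6) = -17061*(-6/56095) = 102366/56095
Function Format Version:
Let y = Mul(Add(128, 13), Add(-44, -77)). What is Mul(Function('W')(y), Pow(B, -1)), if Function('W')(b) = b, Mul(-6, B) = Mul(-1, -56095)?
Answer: Rational(102366, 56095) ≈ 1.8249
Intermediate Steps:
y = -17061 (y = Mul(141, -121) = -17061)
B = Rational(-56095, 6) (B = Mul(Rational(-1, 6), Mul(-1, -56095)) = Mul(Rational(-1, 6), 56095) = Rational(-56095, 6) ≈ -9349.2)
Mul(Function('W')(y), Pow(B, -1)) = Mul(-17061, Pow(Rational(-56095, 6), -1)) = Mul(-17061, Rational(-6, 56095)) = Rational(102366, 56095)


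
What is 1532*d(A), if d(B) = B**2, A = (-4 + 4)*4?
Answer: 0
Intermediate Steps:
A = 0 (A = 0*4 = 0)
1532*d(A) = 1532*0**2 = 1532*0 = 0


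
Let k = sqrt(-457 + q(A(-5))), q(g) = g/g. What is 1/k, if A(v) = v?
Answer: -I*sqrt(114)/228 ≈ -0.046829*I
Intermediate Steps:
q(g) = 1
k = 2*I*sqrt(114) (k = sqrt(-457 + 1) = sqrt(-456) = 2*I*sqrt(114) ≈ 21.354*I)
1/k = 1/(2*I*sqrt(114)) = -I*sqrt(114)/228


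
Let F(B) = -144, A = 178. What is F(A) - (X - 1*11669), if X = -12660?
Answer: 24185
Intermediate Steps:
F(A) - (X - 1*11669) = -144 - (-12660 - 1*11669) = -144 - (-12660 - 11669) = -144 - 1*(-24329) = -144 + 24329 = 24185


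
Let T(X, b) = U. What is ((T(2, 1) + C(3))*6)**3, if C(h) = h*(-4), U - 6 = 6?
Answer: 0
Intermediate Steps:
U = 12 (U = 6 + 6 = 12)
C(h) = -4*h
T(X, b) = 12
((T(2, 1) + C(3))*6)**3 = ((12 - 4*3)*6)**3 = ((12 - 12)*6)**3 = (0*6)**3 = 0**3 = 0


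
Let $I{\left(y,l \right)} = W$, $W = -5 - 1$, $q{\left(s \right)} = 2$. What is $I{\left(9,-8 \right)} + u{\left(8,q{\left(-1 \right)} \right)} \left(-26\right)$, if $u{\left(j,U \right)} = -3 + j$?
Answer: $-136$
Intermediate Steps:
$W = -6$
$I{\left(y,l \right)} = -6$
$I{\left(9,-8 \right)} + u{\left(8,q{\left(-1 \right)} \right)} \left(-26\right) = -6 + \left(-3 + 8\right) \left(-26\right) = -6 + 5 \left(-26\right) = -6 - 130 = -136$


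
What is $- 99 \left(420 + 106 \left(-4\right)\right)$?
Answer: $396$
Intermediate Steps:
$- 99 \left(420 + 106 \left(-4\right)\right) = - 99 \left(420 - 424\right) = \left(-99\right) \left(-4\right) = 396$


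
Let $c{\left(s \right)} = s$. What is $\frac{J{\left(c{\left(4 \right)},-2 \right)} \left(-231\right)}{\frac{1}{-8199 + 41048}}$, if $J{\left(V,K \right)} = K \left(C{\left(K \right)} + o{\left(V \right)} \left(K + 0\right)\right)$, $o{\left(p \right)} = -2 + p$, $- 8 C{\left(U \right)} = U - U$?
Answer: $-60704952$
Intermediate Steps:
$C{\left(U \right)} = 0$ ($C{\left(U \right)} = - \frac{U - U}{8} = \left(- \frac{1}{8}\right) 0 = 0$)
$J{\left(V,K \right)} = K^{2} \left(-2 + V\right)$ ($J{\left(V,K \right)} = K \left(0 + \left(-2 + V\right) \left(K + 0\right)\right) = K \left(0 + \left(-2 + V\right) K\right) = K \left(0 + K \left(-2 + V\right)\right) = K K \left(-2 + V\right) = K^{2} \left(-2 + V\right)$)
$\frac{J{\left(c{\left(4 \right)},-2 \right)} \left(-231\right)}{\frac{1}{-8199 + 41048}} = \frac{\left(-2\right)^{2} \left(-2 + 4\right) \left(-231\right)}{\frac{1}{-8199 + 41048}} = \frac{4 \cdot 2 \left(-231\right)}{\frac{1}{32849}} = 8 \left(-231\right) \frac{1}{\frac{1}{32849}} = \left(-1848\right) 32849 = -60704952$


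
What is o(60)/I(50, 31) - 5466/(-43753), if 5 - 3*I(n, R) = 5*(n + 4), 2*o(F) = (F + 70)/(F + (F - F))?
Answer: 5225171/46378180 ≈ 0.11266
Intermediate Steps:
o(F) = (70 + F)/(2*F) (o(F) = ((F + 70)/(F + (F - F)))/2 = ((70 + F)/(F + 0))/2 = ((70 + F)/F)/2 = (70 + F)/(2*F))
I(n, R) = -5 - 5*n/3 (I(n, R) = 5/3 - 5*(n + 4)/3 = 5/3 - 5*(4 + n)/3 = 5/3 - (20 + 5*n)/3 = 5/3 + (-20/3 - 5*n/3) = -5 - 5*n/3)
o(60)/I(50, 31) - 5466/(-43753) = ((1/2)*(70 + 60)/60)/(-5 - 5/3*50) - 5466/(-43753) = ((1/2)*(1/60)*130)/(-5 - 250/3) - 5466*(-1/43753) = 13/(12*(-265/3)) + 5466/43753 = (13/12)*(-3/265) + 5466/43753 = -13/1060 + 5466/43753 = 5225171/46378180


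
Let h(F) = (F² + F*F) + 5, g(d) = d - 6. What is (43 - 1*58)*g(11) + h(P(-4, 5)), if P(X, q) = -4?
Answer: -38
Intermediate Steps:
g(d) = -6 + d
h(F) = 5 + 2*F² (h(F) = (F² + F²) + 5 = 2*F² + 5 = 5 + 2*F²)
(43 - 1*58)*g(11) + h(P(-4, 5)) = (43 - 1*58)*(-6 + 11) + (5 + 2*(-4)²) = (43 - 58)*5 + (5 + 2*16) = -15*5 + (5 + 32) = -75 + 37 = -38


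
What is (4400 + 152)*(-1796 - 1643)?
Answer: -15654328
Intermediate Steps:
(4400 + 152)*(-1796 - 1643) = 4552*(-3439) = -15654328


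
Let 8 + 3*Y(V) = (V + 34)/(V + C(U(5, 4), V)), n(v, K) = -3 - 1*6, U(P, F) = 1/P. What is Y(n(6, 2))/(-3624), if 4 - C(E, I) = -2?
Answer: 49/32616 ≈ 0.0015023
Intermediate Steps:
n(v, K) = -9 (n(v, K) = -3 - 6 = -9)
C(E, I) = 6 (C(E, I) = 4 - 1*(-2) = 4 + 2 = 6)
Y(V) = -8/3 + (34 + V)/(3*(6 + V)) (Y(V) = -8/3 + ((V + 34)/(V + 6))/3 = -8/3 + ((34 + V)/(6 + V))/3 = -8/3 + (34 + V)/(3*(6 + V)))
Y(n(6, 2))/(-3624) = (7*(-2 - 1*(-9))/(3*(6 - 9)))/(-3624) = ((7/3)*(-2 + 9)/(-3))*(-1/3624) = ((7/3)*(-⅓)*7)*(-1/3624) = -49/9*(-1/3624) = 49/32616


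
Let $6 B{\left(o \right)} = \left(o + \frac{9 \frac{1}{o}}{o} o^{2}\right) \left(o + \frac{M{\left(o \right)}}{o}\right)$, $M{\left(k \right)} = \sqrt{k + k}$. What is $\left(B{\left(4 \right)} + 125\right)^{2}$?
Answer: $\frac{142953}{8} + \frac{5213 \sqrt{2}}{18} \approx 18279.0$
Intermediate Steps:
$M{\left(k \right)} = \sqrt{2} \sqrt{k}$ ($M{\left(k \right)} = \sqrt{2 k} = \sqrt{2} \sqrt{k}$)
$B{\left(o \right)} = \frac{\left(9 + o\right) \left(o + \frac{\sqrt{2}}{\sqrt{o}}\right)}{6}$ ($B{\left(o \right)} = \frac{\left(o + \frac{9 \frac{1}{o}}{o} o^{2}\right) \left(o + \frac{\sqrt{2} \sqrt{o}}{o}\right)}{6} = \frac{\left(o + \frac{9}{o^{2}} o^{2}\right) \left(o + \frac{\sqrt{2}}{\sqrt{o}}\right)}{6} = \frac{\left(o + 9\right) \left(o + \frac{\sqrt{2}}{\sqrt{o}}\right)}{6} = \frac{\left(9 + o\right) \left(o + \frac{\sqrt{2}}{\sqrt{o}}\right)}{6}$)
$\left(B{\left(4 \right)} + 125\right)^{2} = \left(\frac{4^{\frac{5}{2}} + 9 \sqrt{2} + 9 \cdot 4^{\frac{3}{2}} + 4 \sqrt{2}}{6 \cdot 2} + 125\right)^{2} = \left(\frac{1}{6} \cdot \frac{1}{2} \left(32 + 9 \sqrt{2} + 9 \cdot 8 + 4 \sqrt{2}\right) + 125\right)^{2} = \left(\frac{1}{6} \cdot \frac{1}{2} \left(32 + 9 \sqrt{2} + 72 + 4 \sqrt{2}\right) + 125\right)^{2} = \left(\frac{1}{6} \cdot \frac{1}{2} \left(104 + 13 \sqrt{2}\right) + 125\right)^{2} = \left(\left(\frac{26}{3} + \frac{13 \sqrt{2}}{12}\right) + 125\right)^{2} = \left(\frac{401}{3} + \frac{13 \sqrt{2}}{12}\right)^{2}$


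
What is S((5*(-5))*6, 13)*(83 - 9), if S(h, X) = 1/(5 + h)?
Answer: -74/145 ≈ -0.51034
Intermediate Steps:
S((5*(-5))*6, 13)*(83 - 9) = (83 - 9)/(5 + (5*(-5))*6) = 74/(5 - 25*6) = 74/(5 - 150) = 74/(-145) = -1/145*74 = -74/145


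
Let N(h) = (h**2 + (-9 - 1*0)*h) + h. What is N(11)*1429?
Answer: 47157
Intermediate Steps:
N(h) = h**2 - 8*h (N(h) = (h**2 + (-9 + 0)*h) + h = (h**2 - 9*h) + h = h**2 - 8*h)
N(11)*1429 = (11*(-8 + 11))*1429 = (11*3)*1429 = 33*1429 = 47157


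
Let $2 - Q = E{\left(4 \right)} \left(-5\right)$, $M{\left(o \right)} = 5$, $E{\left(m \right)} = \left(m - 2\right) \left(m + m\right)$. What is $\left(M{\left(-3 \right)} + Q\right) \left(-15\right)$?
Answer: $-1305$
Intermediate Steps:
$E{\left(m \right)} = 2 m \left(-2 + m\right)$ ($E{\left(m \right)} = \left(-2 + m\right) 2 m = 2 m \left(-2 + m\right)$)
$Q = 82$ ($Q = 2 - 2 \cdot 4 \left(-2 + 4\right) \left(-5\right) = 2 - 2 \cdot 4 \cdot 2 \left(-5\right) = 2 - 16 \left(-5\right) = 2 - -80 = 2 + 80 = 82$)
$\left(M{\left(-3 \right)} + Q\right) \left(-15\right) = \left(5 + 82\right) \left(-15\right) = 87 \left(-15\right) = -1305$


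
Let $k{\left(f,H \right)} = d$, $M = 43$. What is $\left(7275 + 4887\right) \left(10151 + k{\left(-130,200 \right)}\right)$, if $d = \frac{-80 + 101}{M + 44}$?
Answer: $\frac{3580322532}{29} \approx 1.2346 \cdot 10^{8}$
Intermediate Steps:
$d = \frac{7}{29}$ ($d = \frac{-80 + 101}{43 + 44} = \frac{21}{87} = 21 \cdot \frac{1}{87} = \frac{7}{29} \approx 0.24138$)
$k{\left(f,H \right)} = \frac{7}{29}$
$\left(7275 + 4887\right) \left(10151 + k{\left(-130,200 \right)}\right) = \left(7275 + 4887\right) \left(10151 + \frac{7}{29}\right) = 12162 \cdot \frac{294386}{29} = \frac{3580322532}{29}$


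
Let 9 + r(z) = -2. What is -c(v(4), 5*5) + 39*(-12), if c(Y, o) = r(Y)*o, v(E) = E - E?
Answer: -193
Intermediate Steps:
r(z) = -11 (r(z) = -9 - 2 = -11)
v(E) = 0
c(Y, o) = -11*o
-c(v(4), 5*5) + 39*(-12) = -(-11)*5*5 + 39*(-12) = -(-11)*25 - 468 = -1*(-275) - 468 = 275 - 468 = -193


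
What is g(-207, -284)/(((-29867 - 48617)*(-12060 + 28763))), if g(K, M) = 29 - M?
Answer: -313/1310918252 ≈ -2.3876e-7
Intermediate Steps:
g(-207, -284)/(((-29867 - 48617)*(-12060 + 28763))) = (29 - 1*(-284))/(((-29867 - 48617)*(-12060 + 28763))) = (29 + 284)/((-78484*16703)) = 313/(-1310918252) = 313*(-1/1310918252) = -313/1310918252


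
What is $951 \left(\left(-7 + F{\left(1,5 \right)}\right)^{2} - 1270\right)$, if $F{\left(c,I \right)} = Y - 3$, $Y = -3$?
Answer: $-1047051$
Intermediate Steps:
$F{\left(c,I \right)} = -6$ ($F{\left(c,I \right)} = -3 - 3 = -6$)
$951 \left(\left(-7 + F{\left(1,5 \right)}\right)^{2} - 1270\right) = 951 \left(\left(-7 - 6\right)^{2} - 1270\right) = 951 \left(\left(-13\right)^{2} - 1270\right) = 951 \left(169 - 1270\right) = 951 \left(-1101\right) = -1047051$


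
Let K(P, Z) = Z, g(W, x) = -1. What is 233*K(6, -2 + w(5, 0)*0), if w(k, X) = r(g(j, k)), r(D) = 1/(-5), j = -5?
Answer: -466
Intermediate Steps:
r(D) = -⅕
w(k, X) = -⅕
233*K(6, -2 + w(5, 0)*0) = 233*(-2 - ⅕*0) = 233*(-2 + 0) = 233*(-2) = -466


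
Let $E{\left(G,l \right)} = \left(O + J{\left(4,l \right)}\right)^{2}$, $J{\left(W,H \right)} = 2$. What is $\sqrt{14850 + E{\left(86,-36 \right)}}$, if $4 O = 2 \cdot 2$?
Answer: $3 \sqrt{1651} \approx 121.9$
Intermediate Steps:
$O = 1$ ($O = \frac{2 \cdot 2}{4} = \frac{1}{4} \cdot 4 = 1$)
$E{\left(G,l \right)} = 9$ ($E{\left(G,l \right)} = \left(1 + 2\right)^{2} = 3^{2} = 9$)
$\sqrt{14850 + E{\left(86,-36 \right)}} = \sqrt{14850 + 9} = \sqrt{14859} = 3 \sqrt{1651}$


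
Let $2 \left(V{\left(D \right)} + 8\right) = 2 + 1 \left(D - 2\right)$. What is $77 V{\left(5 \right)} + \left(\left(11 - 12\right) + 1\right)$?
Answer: $- \frac{847}{2} \approx -423.5$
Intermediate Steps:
$V{\left(D \right)} = -8 + \frac{D}{2}$ ($V{\left(D \right)} = -8 + \frac{2 + 1 \left(D - 2\right)}{2} = -8 + \frac{2 + 1 \left(-2 + D\right)}{2} = -8 + \frac{2 + \left(-2 + D\right)}{2} = -8 + \frac{D}{2}$)
$77 V{\left(5 \right)} + \left(\left(11 - 12\right) + 1\right) = 77 \left(-8 + \frac{1}{2} \cdot 5\right) + \left(\left(11 - 12\right) + 1\right) = 77 \left(-8 + \frac{5}{2}\right) + \left(\left(11 - 12\right) + 1\right) = 77 \left(- \frac{11}{2}\right) + \left(-1 + 1\right) = - \frac{847}{2} + 0 = - \frac{847}{2}$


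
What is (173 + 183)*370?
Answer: 131720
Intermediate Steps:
(173 + 183)*370 = 356*370 = 131720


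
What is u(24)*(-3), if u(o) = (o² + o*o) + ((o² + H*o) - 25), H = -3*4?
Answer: -4245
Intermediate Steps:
H = -12
u(o) = -25 - 12*o + 3*o² (u(o) = (o² + o*o) + ((o² - 12*o) - 25) = (o² + o²) + (-25 + o² - 12*o) = 2*o² + (-25 + o² - 12*o) = -25 - 12*o + 3*o²)
u(24)*(-3) = (-25 - 12*24 + 3*24²)*(-3) = (-25 - 288 + 3*576)*(-3) = (-25 - 288 + 1728)*(-3) = 1415*(-3) = -4245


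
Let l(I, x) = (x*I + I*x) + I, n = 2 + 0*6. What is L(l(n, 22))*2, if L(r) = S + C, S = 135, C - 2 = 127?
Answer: 528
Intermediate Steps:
C = 129 (C = 2 + 127 = 129)
n = 2 (n = 2 + 0 = 2)
l(I, x) = I + 2*I*x (l(I, x) = (I*x + I*x) + I = 2*I*x + I = I + 2*I*x)
L(r) = 264 (L(r) = 135 + 129 = 264)
L(l(n, 22))*2 = 264*2 = 528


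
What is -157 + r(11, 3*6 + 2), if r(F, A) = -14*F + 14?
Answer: -297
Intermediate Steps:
r(F, A) = 14 - 14*F
-157 + r(11, 3*6 + 2) = -157 + (14 - 14*11) = -157 + (14 - 154) = -157 - 140 = -297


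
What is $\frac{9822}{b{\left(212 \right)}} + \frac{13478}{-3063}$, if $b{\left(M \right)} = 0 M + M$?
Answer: $\frac{13613725}{324678} \approx 41.93$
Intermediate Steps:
$b{\left(M \right)} = M$ ($b{\left(M \right)} = 0 + M = M$)
$\frac{9822}{b{\left(212 \right)}} + \frac{13478}{-3063} = \frac{9822}{212} + \frac{13478}{-3063} = 9822 \cdot \frac{1}{212} + 13478 \left(- \frac{1}{3063}\right) = \frac{4911}{106} - \frac{13478}{3063} = \frac{13613725}{324678}$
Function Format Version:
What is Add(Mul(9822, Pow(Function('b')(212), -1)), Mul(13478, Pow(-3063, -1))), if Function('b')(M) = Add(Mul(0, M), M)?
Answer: Rational(13613725, 324678) ≈ 41.930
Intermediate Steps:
Function('b')(M) = M (Function('b')(M) = Add(0, M) = M)
Add(Mul(9822, Pow(Function('b')(212), -1)), Mul(13478, Pow(-3063, -1))) = Add(Mul(9822, Pow(212, -1)), Mul(13478, Pow(-3063, -1))) = Add(Mul(9822, Rational(1, 212)), Mul(13478, Rational(-1, 3063))) = Add(Rational(4911, 106), Rational(-13478, 3063)) = Rational(13613725, 324678)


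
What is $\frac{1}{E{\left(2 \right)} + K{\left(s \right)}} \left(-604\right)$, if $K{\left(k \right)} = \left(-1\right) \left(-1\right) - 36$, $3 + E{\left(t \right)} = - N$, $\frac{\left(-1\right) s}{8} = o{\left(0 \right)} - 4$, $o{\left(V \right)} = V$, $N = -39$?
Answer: $-604$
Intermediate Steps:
$s = 32$ ($s = - 8 \left(0 - 4\right) = \left(-8\right) \left(-4\right) = 32$)
$E{\left(t \right)} = 36$ ($E{\left(t \right)} = -3 - -39 = -3 + 39 = 36$)
$K{\left(k \right)} = -35$ ($K{\left(k \right)} = 1 - 36 = -35$)
$\frac{1}{E{\left(2 \right)} + K{\left(s \right)}} \left(-604\right) = \frac{1}{36 - 35} \left(-604\right) = 1^{-1} \left(-604\right) = 1 \left(-604\right) = -604$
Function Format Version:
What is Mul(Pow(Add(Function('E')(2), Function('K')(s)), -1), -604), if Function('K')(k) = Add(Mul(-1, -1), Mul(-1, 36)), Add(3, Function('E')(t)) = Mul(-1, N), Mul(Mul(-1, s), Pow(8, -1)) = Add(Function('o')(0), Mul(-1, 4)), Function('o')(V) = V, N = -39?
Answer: -604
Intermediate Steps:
s = 32 (s = Mul(-8, Add(0, Mul(-1, 4))) = Mul(-8, Add(0, -4)) = Mul(-8, -4) = 32)
Function('E')(t) = 36 (Function('E')(t) = Add(-3, Mul(-1, -39)) = Add(-3, 39) = 36)
Function('K')(k) = -35 (Function('K')(k) = Add(1, -36) = -35)
Mul(Pow(Add(Function('E')(2), Function('K')(s)), -1), -604) = Mul(Pow(Add(36, -35), -1), -604) = Mul(Pow(1, -1), -604) = Mul(1, -604) = -604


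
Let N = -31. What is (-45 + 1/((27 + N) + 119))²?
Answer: 26770276/13225 ≈ 2024.2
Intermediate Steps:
(-45 + 1/((27 + N) + 119))² = (-45 + 1/((27 - 31) + 119))² = (-45 + 1/(-4 + 119))² = (-45 + 1/115)² = (-5174/115)² = 26770276/13225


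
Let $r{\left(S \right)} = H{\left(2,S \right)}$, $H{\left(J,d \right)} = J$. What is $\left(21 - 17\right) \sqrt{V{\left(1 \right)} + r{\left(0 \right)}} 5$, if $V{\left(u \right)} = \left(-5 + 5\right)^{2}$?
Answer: $20 \sqrt{2} \approx 28.284$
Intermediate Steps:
$V{\left(u \right)} = 0$ ($V{\left(u \right)} = 0^{2} = 0$)
$r{\left(S \right)} = 2$
$\left(21 - 17\right) \sqrt{V{\left(1 \right)} + r{\left(0 \right)}} 5 = \left(21 - 17\right) \sqrt{0 + 2} \cdot 5 = \left(21 - 17\right) \sqrt{2} \cdot 5 = 4 \sqrt{2} \cdot 5 = 20 \sqrt{2}$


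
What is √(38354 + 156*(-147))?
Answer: √15422 ≈ 124.19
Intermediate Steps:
√(38354 + 156*(-147)) = √(38354 - 22932) = √15422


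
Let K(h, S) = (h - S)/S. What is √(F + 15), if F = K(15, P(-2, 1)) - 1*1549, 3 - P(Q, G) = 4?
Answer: 5*I*√62 ≈ 39.37*I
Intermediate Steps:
P(Q, G) = -1 (P(Q, G) = 3 - 1*4 = 3 - 4 = -1)
K(h, S) = (h - S)/S
F = -1565 (F = (15 - 1*(-1))/(-1) - 1*1549 = -(15 + 1) - 1549 = -1*16 - 1549 = -16 - 1549 = -1565)
√(F + 15) = √(-1565 + 15) = √(-1550) = 5*I*√62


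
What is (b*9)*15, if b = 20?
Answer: 2700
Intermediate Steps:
(b*9)*15 = (20*9)*15 = 180*15 = 2700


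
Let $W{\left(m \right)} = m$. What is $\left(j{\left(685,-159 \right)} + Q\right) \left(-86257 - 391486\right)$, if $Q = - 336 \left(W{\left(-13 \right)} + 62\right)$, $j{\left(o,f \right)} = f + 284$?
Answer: $7805842877$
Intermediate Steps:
$j{\left(o,f \right)} = 284 + f$
$Q = -16464$ ($Q = - 336 \left(-13 + 62\right) = \left(-336\right) 49 = -16464$)
$\left(j{\left(685,-159 \right)} + Q\right) \left(-86257 - 391486\right) = \left(\left(284 - 159\right) - 16464\right) \left(-86257 - 391486\right) = \left(125 - 16464\right) \left(-477743\right) = \left(-16339\right) \left(-477743\right) = 7805842877$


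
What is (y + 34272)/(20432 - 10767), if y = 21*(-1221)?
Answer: 8631/9665 ≈ 0.89302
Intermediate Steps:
y = -25641
(y + 34272)/(20432 - 10767) = (-25641 + 34272)/(20432 - 10767) = 8631/9665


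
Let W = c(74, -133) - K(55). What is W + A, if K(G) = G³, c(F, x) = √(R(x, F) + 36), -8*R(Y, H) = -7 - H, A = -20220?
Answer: -186595 + 3*√82/4 ≈ -1.8659e+5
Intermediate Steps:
R(Y, H) = 7/8 + H/8 (R(Y, H) = -(-7 - H)/8 = 7/8 + H/8)
c(F, x) = √(295/8 + F/8) (c(F, x) = √((7/8 + F/8) + 36) = √(295/8 + F/8))
W = -166375 + 3*√82/4 (W = √(590 + 2*74)/4 - 1*55³ = √(590 + 148)/4 - 1*166375 = √738/4 - 166375 = (3*√82)/4 - 166375 = 3*√82/4 - 166375 = -166375 + 3*√82/4 ≈ -1.6637e+5)
W + A = (-166375 + 3*√82/4) - 20220 = -186595 + 3*√82/4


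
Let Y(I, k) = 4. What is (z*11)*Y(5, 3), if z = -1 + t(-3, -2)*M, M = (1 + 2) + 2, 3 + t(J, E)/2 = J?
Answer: -2684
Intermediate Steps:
t(J, E) = -6 + 2*J
M = 5 (M = 3 + 2 = 5)
z = -61 (z = -1 + (-6 + 2*(-3))*5 = -1 + (-6 - 6)*5 = -1 - 12*5 = -1 - 60 = -61)
(z*11)*Y(5, 3) = -61*11*4 = -671*4 = -2684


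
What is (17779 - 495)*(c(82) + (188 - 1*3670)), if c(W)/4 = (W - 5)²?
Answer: 349724456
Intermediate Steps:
c(W) = 4*(-5 + W)² (c(W) = 4*(W - 5)² = 4*(-5 + W)²)
(17779 - 495)*(c(82) + (188 - 1*3670)) = (17779 - 495)*(4*(-5 + 82)² + (188 - 1*3670)) = 17284*(4*77² + (188 - 3670)) = 17284*(4*5929 - 3482) = 17284*(23716 - 3482) = 17284*20234 = 349724456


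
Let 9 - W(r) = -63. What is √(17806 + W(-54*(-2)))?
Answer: √17878 ≈ 133.71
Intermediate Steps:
W(r) = 72 (W(r) = 9 - 1*(-63) = 9 + 63 = 72)
√(17806 + W(-54*(-2))) = √(17806 + 72) = √17878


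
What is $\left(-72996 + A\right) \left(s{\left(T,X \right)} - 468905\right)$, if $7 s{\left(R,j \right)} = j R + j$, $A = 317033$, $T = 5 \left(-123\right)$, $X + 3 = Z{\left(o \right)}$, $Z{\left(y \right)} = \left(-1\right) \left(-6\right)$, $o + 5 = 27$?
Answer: $- \frac{801460702549}{7} \approx -1.1449 \cdot 10^{11}$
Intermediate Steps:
$o = 22$ ($o = -5 + 27 = 22$)
$Z{\left(y \right)} = 6$
$X = 3$ ($X = -3 + 6 = 3$)
$T = -615$
$s{\left(R,j \right)} = \frac{j}{7} + \frac{R j}{7}$ ($s{\left(R,j \right)} = \frac{j R + j}{7} = \frac{R j + j}{7} = \frac{j + R j}{7} = \frac{j}{7} + \frac{R j}{7}$)
$\left(-72996 + A\right) \left(s{\left(T,X \right)} - 468905\right) = \left(-72996 + 317033\right) \left(\frac{1}{7} \cdot 3 \left(1 - 615\right) - 468905\right) = 244037 \left(\frac{1}{7} \cdot 3 \left(-614\right) - 468905\right) = 244037 \left(- \frac{1842}{7} - 468905\right) = 244037 \left(- \frac{3284177}{7}\right) = - \frac{801460702549}{7}$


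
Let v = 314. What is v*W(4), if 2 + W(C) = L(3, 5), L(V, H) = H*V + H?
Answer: 5652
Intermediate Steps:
L(V, H) = H + H*V
W(C) = 18 (W(C) = -2 + 5*(1 + 3) = -2 + 5*4 = -2 + 20 = 18)
v*W(4) = 314*18 = 5652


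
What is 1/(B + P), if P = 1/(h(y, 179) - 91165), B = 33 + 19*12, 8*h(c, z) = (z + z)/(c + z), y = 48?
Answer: 82777641/21604963393 ≈ 0.0038314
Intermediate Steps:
h(c, z) = z/(4*(c + z)) (h(c, z) = ((z + z)/(c + z))/8 = ((2*z)/(c + z))/8 = (2*z/(c + z))/8 = z/(4*(c + z)))
B = 261 (B = 33 + 228 = 261)
P = -908/82777641 (P = 1/((1/4)*179/(48 + 179) - 91165) = 1/((1/4)*179/227 - 91165) = 1/((1/4)*179*(1/227) - 91165) = 1/(179/908 - 91165) = 1/(-82777641/908) = -908/82777641 ≈ -1.0969e-5)
1/(B + P) = 1/(261 - 908/82777641) = 1/(21604963393/82777641) = 82777641/21604963393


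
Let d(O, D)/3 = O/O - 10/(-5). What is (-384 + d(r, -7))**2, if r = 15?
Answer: 140625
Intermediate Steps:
d(O, D) = 9 (d(O, D) = 3*(O/O - 10/(-5)) = 3*(1 - 10*(-1/5)) = 3*(1 + 2) = 3*3 = 9)
(-384 + d(r, -7))**2 = (-384 + 9)**2 = (-375)**2 = 140625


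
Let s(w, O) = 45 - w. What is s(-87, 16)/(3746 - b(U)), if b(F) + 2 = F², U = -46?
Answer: 11/136 ≈ 0.080882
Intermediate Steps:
b(F) = -2 + F²
s(-87, 16)/(3746 - b(U)) = (45 - 1*(-87))/(3746 - (-2 + (-46)²)) = (45 + 87)/(3746 - (-2 + 2116)) = 132/(3746 - 1*2114) = 132/(3746 - 2114) = 132/1632 = 132*(1/1632) = 11/136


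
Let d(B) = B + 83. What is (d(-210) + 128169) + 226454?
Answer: 354496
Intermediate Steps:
d(B) = 83 + B
(d(-210) + 128169) + 226454 = ((83 - 210) + 128169) + 226454 = (-127 + 128169) + 226454 = 128042 + 226454 = 354496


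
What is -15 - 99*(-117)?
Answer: 11568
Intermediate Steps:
-15 - 99*(-117) = -15 + 11583 = 11568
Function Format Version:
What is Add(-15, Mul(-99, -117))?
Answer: 11568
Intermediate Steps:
Add(-15, Mul(-99, -117)) = Add(-15, 11583) = 11568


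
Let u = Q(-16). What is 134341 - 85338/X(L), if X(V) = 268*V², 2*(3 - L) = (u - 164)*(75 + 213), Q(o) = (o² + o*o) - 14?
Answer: 4626308644071193/34437056774 ≈ 1.3434e+5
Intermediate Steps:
Q(o) = -14 + 2*o² (Q(o) = (o² + o²) - 14 = 2*o² - 14 = -14 + 2*o²)
u = 498 (u = -14 + 2*(-16)² = -14 + 2*256 = -14 + 512 = 498)
L = -48093 (L = 3 - (498 - 164)*(75 + 213)/2 = 3 - 167*288 = 3 - ½*96192 = 3 - 48096 = -48093)
134341 - 85338/X(L) = 134341 - 85338/(268*(-48093)²) = 134341 - 85338/(268*2312936649) = 134341 - 85338/619867021932 = 134341 - 1*4741/34437056774 = 134341 - 4741/34437056774 = 4626308644071193/34437056774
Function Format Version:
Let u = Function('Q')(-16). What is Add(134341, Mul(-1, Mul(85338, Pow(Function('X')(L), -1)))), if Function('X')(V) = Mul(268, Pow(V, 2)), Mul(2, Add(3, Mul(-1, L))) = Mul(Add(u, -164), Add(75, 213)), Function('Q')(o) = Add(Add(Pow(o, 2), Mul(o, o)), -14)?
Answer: Rational(4626308644071193, 34437056774) ≈ 1.3434e+5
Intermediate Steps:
Function('Q')(o) = Add(-14, Mul(2, Pow(o, 2))) (Function('Q')(o) = Add(Add(Pow(o, 2), Pow(o, 2)), -14) = Add(Mul(2, Pow(o, 2)), -14) = Add(-14, Mul(2, Pow(o, 2))))
u = 498 (u = Add(-14, Mul(2, Pow(-16, 2))) = Add(-14, Mul(2, 256)) = Add(-14, 512) = 498)
L = -48093 (L = Add(3, Mul(Rational(-1, 2), Mul(Add(498, -164), Add(75, 213)))) = Add(3, Mul(Rational(-1, 2), Mul(334, 288))) = Add(3, Mul(Rational(-1, 2), 96192)) = Add(3, -48096) = -48093)
Add(134341, Mul(-1, Mul(85338, Pow(Function('X')(L), -1)))) = Add(134341, Mul(-1, Mul(85338, Pow(Mul(268, Pow(-48093, 2)), -1)))) = Add(134341, Mul(-1, Mul(85338, Pow(Mul(268, 2312936649), -1)))) = Add(134341, Mul(-1, Mul(85338, Pow(619867021932, -1)))) = Add(134341, Mul(-1, Mul(85338, Rational(1, 619867021932)))) = Add(134341, Mul(-1, Rational(4741, 34437056774))) = Add(134341, Rational(-4741, 34437056774)) = Rational(4626308644071193, 34437056774)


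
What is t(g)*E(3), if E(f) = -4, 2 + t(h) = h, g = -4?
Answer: 24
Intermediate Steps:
t(h) = -2 + h
t(g)*E(3) = (-2 - 4)*(-4) = -6*(-4) = 24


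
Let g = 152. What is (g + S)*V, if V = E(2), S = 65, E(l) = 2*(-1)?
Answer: -434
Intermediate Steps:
E(l) = -2
V = -2
(g + S)*V = (152 + 65)*(-2) = 217*(-2) = -434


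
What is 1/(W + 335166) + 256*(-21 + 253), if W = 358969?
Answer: 41226065921/694135 ≈ 59392.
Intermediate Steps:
1/(W + 335166) + 256*(-21 + 253) = 1/(358969 + 335166) + 256*(-21 + 253) = 1/694135 + 256*232 = 1/694135 + 59392 = 41226065921/694135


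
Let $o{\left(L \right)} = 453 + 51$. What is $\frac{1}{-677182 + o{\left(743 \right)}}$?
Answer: $- \frac{1}{676678} \approx -1.4778 \cdot 10^{-6}$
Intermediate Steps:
$o{\left(L \right)} = 504$
$\frac{1}{-677182 + o{\left(743 \right)}} = \frac{1}{-677182 + 504} = \frac{1}{-676678} = - \frac{1}{676678}$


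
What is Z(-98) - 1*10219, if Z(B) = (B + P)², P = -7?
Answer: 806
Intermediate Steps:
Z(B) = (-7 + B)² (Z(B) = (B - 7)² = (-7 + B)²)
Z(-98) - 1*10219 = (-7 - 98)² - 1*10219 = (-105)² - 10219 = 11025 - 10219 = 806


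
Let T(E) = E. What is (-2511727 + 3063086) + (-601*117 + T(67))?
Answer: 481109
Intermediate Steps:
(-2511727 + 3063086) + (-601*117 + T(67)) = (-2511727 + 3063086) + (-601*117 + 67) = 551359 + (-70317 + 67) = 551359 - 70250 = 481109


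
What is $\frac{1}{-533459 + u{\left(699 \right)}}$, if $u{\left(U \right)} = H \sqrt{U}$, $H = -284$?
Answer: $- \frac{533459}{284522126137} + \frac{284 \sqrt{699}}{284522126137} \approx -1.8485 \cdot 10^{-6}$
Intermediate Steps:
$u{\left(U \right)} = - 284 \sqrt{U}$
$\frac{1}{-533459 + u{\left(699 \right)}} = \frac{1}{-533459 - 284 \sqrt{699}}$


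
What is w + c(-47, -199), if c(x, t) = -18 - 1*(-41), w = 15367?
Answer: 15390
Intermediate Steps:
c(x, t) = 23 (c(x, t) = -18 + 41 = 23)
w + c(-47, -199) = 15367 + 23 = 15390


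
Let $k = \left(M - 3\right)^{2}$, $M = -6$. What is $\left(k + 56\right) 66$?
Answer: $9042$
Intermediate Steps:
$k = 81$ ($k = \left(-6 - 3\right)^{2} = \left(-9\right)^{2} = 81$)
$\left(k + 56\right) 66 = \left(81 + 56\right) 66 = 137 \cdot 66 = 9042$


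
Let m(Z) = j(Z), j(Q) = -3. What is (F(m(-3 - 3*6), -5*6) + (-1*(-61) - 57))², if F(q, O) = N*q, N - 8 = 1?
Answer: 529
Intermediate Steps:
N = 9 (N = 8 + 1 = 9)
m(Z) = -3
F(q, O) = 9*q
(F(m(-3 - 3*6), -5*6) + (-1*(-61) - 57))² = (9*(-3) + (-1*(-61) - 57))² = (-27 + (61 - 57))² = (-27 + 4)² = (-23)² = 529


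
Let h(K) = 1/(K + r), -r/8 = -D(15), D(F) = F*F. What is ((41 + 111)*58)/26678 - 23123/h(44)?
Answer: -568759108860/13339 ≈ -4.2639e+7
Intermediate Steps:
D(F) = F**2
r = 1800 (r = -(-8)*15**2 = -(-8)*225 = -8*(-225) = 1800)
h(K) = 1/(1800 + K) (h(K) = 1/(K + 1800) = 1/(1800 + K))
((41 + 111)*58)/26678 - 23123/h(44) = ((41 + 111)*58)/26678 - 23123/(1/(1800 + 44)) = (152*58)*(1/26678) - 23123/(1/1844) = 8816*(1/26678) - 23123/1/1844 = 4408/13339 - 23123*1844 = 4408/13339 - 42638812 = -568759108860/13339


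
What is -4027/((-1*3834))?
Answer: 4027/3834 ≈ 1.0503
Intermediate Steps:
-4027/((-1*3834)) = -4027/(-3834) = -4027*(-1/3834) = 4027/3834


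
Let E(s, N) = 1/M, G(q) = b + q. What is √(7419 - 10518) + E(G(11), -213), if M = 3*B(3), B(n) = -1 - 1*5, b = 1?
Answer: -1/18 + I*√3099 ≈ -0.055556 + 55.669*I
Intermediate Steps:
B(n) = -6 (B(n) = -1 - 5 = -6)
M = -18 (M = 3*(-6) = -18)
G(q) = 1 + q
E(s, N) = -1/18 (E(s, N) = 1/(-18) = -1/18)
√(7419 - 10518) + E(G(11), -213) = √(7419 - 10518) - 1/18 = √(-3099) - 1/18 = I*√3099 - 1/18 = -1/18 + I*√3099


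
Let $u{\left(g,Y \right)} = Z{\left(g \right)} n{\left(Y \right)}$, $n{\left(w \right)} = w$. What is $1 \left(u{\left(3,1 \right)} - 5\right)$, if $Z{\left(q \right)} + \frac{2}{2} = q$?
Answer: $-3$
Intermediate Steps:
$Z{\left(q \right)} = -1 + q$
$u{\left(g,Y \right)} = Y \left(-1 + g\right)$ ($u{\left(g,Y \right)} = \left(-1 + g\right) Y = Y \left(-1 + g\right)$)
$1 \left(u{\left(3,1 \right)} - 5\right) = 1 \left(1 \left(-1 + 3\right) - 5\right) = 1 \left(1 \cdot 2 - 5\right) = 1 \left(2 - 5\right) = 1 \left(-3\right) = -3$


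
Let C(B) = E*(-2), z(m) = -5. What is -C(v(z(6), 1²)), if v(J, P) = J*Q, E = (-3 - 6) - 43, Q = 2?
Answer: -104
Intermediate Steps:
E = -52 (E = -9 - 43 = -52)
v(J, P) = 2*J (v(J, P) = J*2 = 2*J)
C(B) = 104 (C(B) = -52*(-2) = 104)
-C(v(z(6), 1²)) = -1*104 = -104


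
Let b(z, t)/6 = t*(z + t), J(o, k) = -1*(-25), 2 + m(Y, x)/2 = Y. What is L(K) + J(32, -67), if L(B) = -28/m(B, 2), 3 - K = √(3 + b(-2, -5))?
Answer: 2657/106 + 7*√213/106 ≈ 26.030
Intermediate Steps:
m(Y, x) = -4 + 2*Y
J(o, k) = 25
b(z, t) = 6*t*(t + z) (b(z, t) = 6*(t*(z + t)) = 6*(t*(t + z)) = 6*t*(t + z))
K = 3 - √213 (K = 3 - √(3 + 6*(-5)*(-5 - 2)) = 3 - √(3 + 6*(-5)*(-7)) = 3 - √(3 + 210) = 3 - √213 ≈ -11.595)
L(B) = -28/(-4 + 2*B)
L(K) + J(32, -67) = -14/(-2 + (3 - √213)) + 25 = -14/(1 - √213) + 25 = 25 - 14/(1 - √213)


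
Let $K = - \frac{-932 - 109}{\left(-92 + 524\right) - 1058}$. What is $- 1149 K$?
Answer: $\frac{1196109}{626} \approx 1910.7$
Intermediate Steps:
$K = - \frac{1041}{626}$ ($K = - \frac{-1041}{432 - 1058} = - \frac{-1041}{-626} = - \frac{\left(-1041\right) \left(-1\right)}{626} = \left(-1\right) \frac{1041}{626} = - \frac{1041}{626} \approx -1.6629$)
$- 1149 K = \left(-1149\right) \left(- \frac{1041}{626}\right) = \frac{1196109}{626}$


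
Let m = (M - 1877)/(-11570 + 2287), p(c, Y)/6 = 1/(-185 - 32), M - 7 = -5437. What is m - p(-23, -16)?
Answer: 1641317/2014411 ≈ 0.81479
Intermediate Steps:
M = -5430 (M = 7 - 5437 = -5430)
p(c, Y) = -6/217 (p(c, Y) = 6/(-185 - 32) = 6/(-217) = 6*(-1/217) = -6/217)
m = 7307/9283 (m = (-5430 - 1877)/(-11570 + 2287) = -7307/(-9283) = -7307*(-1/9283) = 7307/9283 ≈ 0.78714)
m - p(-23, -16) = 7307/9283 - 1*(-6/217) = 7307/9283 + 6/217 = 1641317/2014411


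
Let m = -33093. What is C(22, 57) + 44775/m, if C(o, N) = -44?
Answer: -166763/3677 ≈ -45.353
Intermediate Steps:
C(22, 57) + 44775/m = -44 + 44775/(-33093) = -44 + 44775*(-1/33093) = -44 - 4975/3677 = -166763/3677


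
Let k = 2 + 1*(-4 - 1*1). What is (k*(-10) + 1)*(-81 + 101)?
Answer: 620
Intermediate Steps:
k = -3 (k = 2 + 1*(-4 - 1) = 2 + 1*(-5) = 2 - 5 = -3)
(k*(-10) + 1)*(-81 + 101) = (-3*(-10) + 1)*(-81 + 101) = (30 + 1)*20 = 31*20 = 620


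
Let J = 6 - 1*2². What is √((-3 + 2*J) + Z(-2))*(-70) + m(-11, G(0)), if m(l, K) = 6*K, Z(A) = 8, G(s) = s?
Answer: -210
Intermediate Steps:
J = 2 (J = 6 - 1*4 = 6 - 4 = 2)
√((-3 + 2*J) + Z(-2))*(-70) + m(-11, G(0)) = √((-3 + 2*2) + 8)*(-70) + 6*0 = √((-3 + 4) + 8)*(-70) + 0 = √(1 + 8)*(-70) + 0 = √9*(-70) + 0 = 3*(-70) + 0 = -210 + 0 = -210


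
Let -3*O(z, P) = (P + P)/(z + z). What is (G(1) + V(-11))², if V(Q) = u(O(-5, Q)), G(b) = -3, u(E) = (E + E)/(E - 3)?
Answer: 5329/784 ≈ 6.7972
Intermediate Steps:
O(z, P) = -P/(3*z) (O(z, P) = -(P + P)/(3*(z + z)) = -2*P/(3*(2*z)) = -2*P*1/(2*z)/3 = -P/(3*z))
u(E) = 2*E/(-3 + E) (u(E) = (2*E)/(-3 + E) = 2*E/(-3 + E))
V(Q) = 2*Q/(15*(-3 + Q/15)) (V(Q) = 2*(-⅓*Q/(-5))/(-3 - ⅓*Q/(-5)) = 2*(-⅓*Q*(-⅕))/(-3 - ⅓*Q*(-⅕)) = 2*(Q/15)/(-3 + Q/15) = 2*Q/(15*(-3 + Q/15)))
(G(1) + V(-11))² = (-3 + 2*(-11)/(-45 - 11))² = (-3 + 2*(-11)/(-56))² = (-3 + 2*(-11)*(-1/56))² = (-3 + 11/28)² = (-73/28)² = 5329/784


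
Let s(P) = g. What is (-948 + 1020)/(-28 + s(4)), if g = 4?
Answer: -3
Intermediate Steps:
s(P) = 4
(-948 + 1020)/(-28 + s(4)) = (-948 + 1020)/(-28 + 4) = 72/(-24) = 72*(-1/24) = -3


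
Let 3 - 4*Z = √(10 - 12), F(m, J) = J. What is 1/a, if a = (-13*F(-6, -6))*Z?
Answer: 2/143 + 2*I*√2/429 ≈ 0.013986 + 0.0065931*I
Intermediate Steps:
Z = ¾ - I*√2/4 (Z = ¾ - √(10 - 12)/4 = ¾ - I*√2/4 ≈ 0.75 - 0.35355*I)
a = 117/2 - 39*I*√2/2 (a = (-13*(-6))*(¾ - I*√2/4) = 78*(¾ - I*√2/4) = 117/2 - 39*I*√2/2 ≈ 58.5 - 27.577*I)
1/a = 1/(117/2 - 39*I*√2/2)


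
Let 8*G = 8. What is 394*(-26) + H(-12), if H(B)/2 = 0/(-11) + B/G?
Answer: -10268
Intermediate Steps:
G = 1 (G = (⅛)*8 = 1)
H(B) = 2*B (H(B) = 2*(0/(-11) + B/1) = 2*(0*(-1/11) + B*1) = 2*(0 + B) = 2*B)
394*(-26) + H(-12) = 394*(-26) + 2*(-12) = -10244 - 24 = -10268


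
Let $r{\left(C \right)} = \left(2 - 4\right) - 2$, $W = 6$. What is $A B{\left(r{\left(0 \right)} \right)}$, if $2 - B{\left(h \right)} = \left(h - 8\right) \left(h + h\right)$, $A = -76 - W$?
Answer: $7708$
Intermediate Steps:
$r{\left(C \right)} = -4$ ($r{\left(C \right)} = \left(2 - 4\right) - 2 = -2 - 2 = -4$)
$A = -82$ ($A = -76 - 6 = -82$)
$B{\left(h \right)} = 2 - 2 h \left(-8 + h\right)$ ($B{\left(h \right)} = 2 - \left(h - 8\right) \left(h + h\right) = 2 - \left(-8 + h\right) 2 h = 2 - 2 h \left(-8 + h\right)$)
$A B{\left(r{\left(0 \right)} \right)} = - 82 \left(2 - 2 \left(-4\right)^{2} + 16 \left(-4\right)\right) = - 82 \left(2 - 32 - 64\right) = \left(-82\right) \left(-94\right) = 7708$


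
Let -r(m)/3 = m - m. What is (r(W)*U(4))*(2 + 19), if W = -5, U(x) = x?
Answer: 0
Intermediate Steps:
r(m) = 0 (r(m) = -3*(m - m) = -3*0 = 0)
(r(W)*U(4))*(2 + 19) = (0*4)*(2 + 19) = 0*21 = 0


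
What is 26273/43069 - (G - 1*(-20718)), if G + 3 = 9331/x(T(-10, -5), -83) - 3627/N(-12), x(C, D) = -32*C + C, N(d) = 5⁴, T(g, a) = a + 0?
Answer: -43004369124/2070625 ≈ -20769.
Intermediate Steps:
T(g, a) = a
N(d) = 625
x(C, D) = -31*C
G = 32123/625 (G = -3 + (9331/((-31*(-5))) - 3627/625) = -3 + (9331/155 - 3627*1/625) = -3 + (9331*(1/155) - 3627/625) = -3 + (301/5 - 3627/625) = -3 + 33998/625 = 32123/625 ≈ 51.397)
26273/43069 - (G - 1*(-20718)) = 26273/43069 - (32123/625 - 1*(-20718)) = 26273*(1/43069) - (32123/625 + 20718) = 2021/3313 - 1*12980873/625 = 2021/3313 - 12980873/625 = -43004369124/2070625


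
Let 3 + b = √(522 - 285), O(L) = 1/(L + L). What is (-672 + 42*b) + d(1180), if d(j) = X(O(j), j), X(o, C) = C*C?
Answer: 1391602 + 42*√237 ≈ 1.3922e+6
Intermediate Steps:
O(L) = 1/(2*L)
X(o, C) = C²
b = -3 + √237 (b = -3 + √(522 - 285) = -3 + √237 ≈ 12.395)
d(j) = j²
(-672 + 42*b) + d(1180) = (-672 + 42*(-3 + √237)) + 1180² = (-672 + (-126 + 42*√237)) + 1392400 = (-798 + 42*√237) + 1392400 = 1391602 + 42*√237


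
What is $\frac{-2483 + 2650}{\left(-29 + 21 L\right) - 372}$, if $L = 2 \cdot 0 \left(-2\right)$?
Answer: $- \frac{167}{401} \approx -0.41646$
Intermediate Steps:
$L = 0$ ($L = 2 \cdot 0 = 0$)
$\frac{-2483 + 2650}{\left(-29 + 21 L\right) - 372} = \frac{-2483 + 2650}{\left(-29 + 21 \cdot 0\right) - 372} = \frac{167}{\left(-29 + 0\right) - 372} = \frac{167}{-29 - 372} = \frac{167}{-401} = 167 \left(- \frac{1}{401}\right) = - \frac{167}{401}$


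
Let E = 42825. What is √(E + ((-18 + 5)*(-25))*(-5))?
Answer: 20*√103 ≈ 202.98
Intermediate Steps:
√(E + ((-18 + 5)*(-25))*(-5)) = √(42825 + ((-18 + 5)*(-25))*(-5)) = √(42825 - 13*(-25)*(-5)) = √(42825 + 325*(-5)) = √(42825 - 1625) = √41200 = 20*√103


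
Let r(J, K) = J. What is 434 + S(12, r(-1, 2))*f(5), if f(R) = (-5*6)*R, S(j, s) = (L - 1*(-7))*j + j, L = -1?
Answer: -12166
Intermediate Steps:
S(j, s) = 7*j (S(j, s) = (-1 - 1*(-7))*j + j = (-1 + 7)*j + j = 6*j + j = 7*j)
f(R) = -30*R
434 + S(12, r(-1, 2))*f(5) = 434 + (7*12)*(-30*5) = 434 + 84*(-150) = 434 - 12600 = -12166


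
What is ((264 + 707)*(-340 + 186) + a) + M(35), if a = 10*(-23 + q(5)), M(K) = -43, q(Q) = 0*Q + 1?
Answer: -149797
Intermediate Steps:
q(Q) = 1 (q(Q) = 0 + 1 = 1)
a = -220 (a = 10*(-23 + 1) = 10*(-22) = -220)
((264 + 707)*(-340 + 186) + a) + M(35) = ((264 + 707)*(-340 + 186) - 220) - 43 = (971*(-154) - 220) - 43 = (-149534 - 220) - 43 = -149754 - 43 = -149797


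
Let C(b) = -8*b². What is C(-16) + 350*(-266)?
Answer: -95148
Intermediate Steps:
C(-16) + 350*(-266) = -8*(-16)² + 350*(-266) = -8*256 - 93100 = -2048 - 93100 = -95148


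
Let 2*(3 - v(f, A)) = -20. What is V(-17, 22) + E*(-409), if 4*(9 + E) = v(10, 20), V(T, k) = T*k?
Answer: 7911/4 ≈ 1977.8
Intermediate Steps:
v(f, A) = 13 (v(f, A) = 3 - ½*(-20) = 3 + 10 = 13)
E = -23/4 (E = -9 + (¼)*13 = -9 + 13/4 = -23/4 ≈ -5.7500)
V(-17, 22) + E*(-409) = -17*22 - 23/4*(-409) = -374 + 9407/4 = 7911/4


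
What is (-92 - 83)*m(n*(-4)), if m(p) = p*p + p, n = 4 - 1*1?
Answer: -23100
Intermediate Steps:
n = 3 (n = 4 - 1 = 3)
m(p) = p + p**2 (m(p) = p**2 + p = p + p**2)
(-92 - 83)*m(n*(-4)) = (-92 - 83)*((3*(-4))*(1 + 3*(-4))) = -(-2100)*(1 - 12) = -(-2100)*(-11) = -175*132 = -23100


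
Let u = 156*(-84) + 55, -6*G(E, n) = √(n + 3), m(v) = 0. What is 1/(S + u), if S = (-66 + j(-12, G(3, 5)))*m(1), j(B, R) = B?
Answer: -1/13049 ≈ -7.6634e-5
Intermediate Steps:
G(E, n) = -√(3 + n)/6 (G(E, n) = -√(n + 3)/6 = -√(3 + n)/6)
u = -13049 (u = -13104 + 55 = -13049)
S = 0 (S = (-66 - 12)*0 = -78*0 = 0)
1/(S + u) = 1/(0 - 13049) = 1/(-13049) = -1/13049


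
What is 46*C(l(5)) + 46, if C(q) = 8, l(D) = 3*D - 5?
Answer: 414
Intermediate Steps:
l(D) = -5 + 3*D
46*C(l(5)) + 46 = 46*8 + 46 = 368 + 46 = 414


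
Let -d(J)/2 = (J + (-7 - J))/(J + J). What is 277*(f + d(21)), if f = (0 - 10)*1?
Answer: -8033/3 ≈ -2677.7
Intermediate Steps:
d(J) = 7/J (d(J) = -2*(J + (-7 - J))/(J + J) = -(-14)/(2*J) = -(-14)*1/(2*J) = -(-7)/J = 7/J)
f = -10 (f = -10*1 = -10)
277*(f + d(21)) = 277*(-10 + 7/21) = 277*(-10 + 7*(1/21)) = 277*(-10 + 1/3) = 277*(-29/3) = -8033/3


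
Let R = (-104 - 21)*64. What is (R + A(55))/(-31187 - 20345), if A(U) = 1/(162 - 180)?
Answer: 11077/71352 ≈ 0.15524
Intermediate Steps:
A(U) = -1/18 (A(U) = 1/(-18) = -1/18)
R = -8000 (R = -125*64 = -8000)
(R + A(55))/(-31187 - 20345) = (-8000 - 1/18)/(-31187 - 20345) = -144001/18/(-51532) = -144001/18*(-1/51532) = 11077/71352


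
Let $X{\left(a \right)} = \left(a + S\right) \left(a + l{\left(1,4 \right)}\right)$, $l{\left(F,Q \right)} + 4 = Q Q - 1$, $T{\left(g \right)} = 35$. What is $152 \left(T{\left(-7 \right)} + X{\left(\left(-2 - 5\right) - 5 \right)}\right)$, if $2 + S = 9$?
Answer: $6080$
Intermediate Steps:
$S = 7$ ($S = -2 + 9 = 7$)
$l{\left(F,Q \right)} = -5 + Q^{2}$ ($l{\left(F,Q \right)} = -4 + \left(Q Q - 1\right) = -4 + \left(Q^{2} - 1\right) = -4 + \left(-1 + Q^{2}\right) = -5 + Q^{2}$)
$X{\left(a \right)} = \left(7 + a\right) \left(11 + a\right)$ ($X{\left(a \right)} = \left(a + 7\right) \left(a - \left(5 - 4^{2}\right)\right) = \left(7 + a\right) \left(a + \left(-5 + 16\right)\right) = \left(7 + a\right) \left(a + 11\right) = \left(7 + a\right) \left(11 + a\right)$)
$152 \left(T{\left(-7 \right)} + X{\left(\left(-2 - 5\right) - 5 \right)}\right) = 152 \left(35 + \left(77 + \left(\left(-2 - 5\right) - 5\right)^{2} + 18 \left(\left(-2 - 5\right) - 5\right)\right)\right) = 152 \left(35 + \left(77 + \left(-7 - 5\right)^{2} + 18 \left(-7 - 5\right)\right)\right) = 152 \left(35 + \left(77 + \left(-12\right)^{2} + 18 \left(-12\right)\right)\right) = 152 \left(35 + \left(77 + 144 - 216\right)\right) = 152 \left(35 + 5\right) = 152 \cdot 40 = 6080$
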